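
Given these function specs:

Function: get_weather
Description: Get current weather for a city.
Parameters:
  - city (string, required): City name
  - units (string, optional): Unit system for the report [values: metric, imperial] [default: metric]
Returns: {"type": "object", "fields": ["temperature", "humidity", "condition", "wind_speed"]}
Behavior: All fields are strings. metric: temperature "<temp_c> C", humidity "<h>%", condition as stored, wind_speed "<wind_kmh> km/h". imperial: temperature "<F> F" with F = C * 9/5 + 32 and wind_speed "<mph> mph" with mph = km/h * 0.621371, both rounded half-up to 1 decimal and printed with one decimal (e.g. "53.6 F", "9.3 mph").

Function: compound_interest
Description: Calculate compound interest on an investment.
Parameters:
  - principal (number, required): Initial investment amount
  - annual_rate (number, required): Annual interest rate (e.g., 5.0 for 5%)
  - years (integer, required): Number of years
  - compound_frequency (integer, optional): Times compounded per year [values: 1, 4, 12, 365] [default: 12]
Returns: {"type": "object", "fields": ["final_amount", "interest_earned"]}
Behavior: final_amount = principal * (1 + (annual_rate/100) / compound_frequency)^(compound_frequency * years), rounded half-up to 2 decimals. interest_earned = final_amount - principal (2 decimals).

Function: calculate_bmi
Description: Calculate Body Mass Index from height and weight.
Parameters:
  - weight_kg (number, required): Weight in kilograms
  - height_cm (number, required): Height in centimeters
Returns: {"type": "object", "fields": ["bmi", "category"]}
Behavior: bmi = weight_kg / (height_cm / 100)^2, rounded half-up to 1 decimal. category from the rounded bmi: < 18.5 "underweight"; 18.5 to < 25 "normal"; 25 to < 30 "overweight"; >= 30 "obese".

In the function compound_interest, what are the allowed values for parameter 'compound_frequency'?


The compound_interest spec declares:
  - compound_frequency (integer, optional): Times compounded per year [values: 1, 4, 12, 365] [default: 12]
Allowed values:
1, 4, 12, 365


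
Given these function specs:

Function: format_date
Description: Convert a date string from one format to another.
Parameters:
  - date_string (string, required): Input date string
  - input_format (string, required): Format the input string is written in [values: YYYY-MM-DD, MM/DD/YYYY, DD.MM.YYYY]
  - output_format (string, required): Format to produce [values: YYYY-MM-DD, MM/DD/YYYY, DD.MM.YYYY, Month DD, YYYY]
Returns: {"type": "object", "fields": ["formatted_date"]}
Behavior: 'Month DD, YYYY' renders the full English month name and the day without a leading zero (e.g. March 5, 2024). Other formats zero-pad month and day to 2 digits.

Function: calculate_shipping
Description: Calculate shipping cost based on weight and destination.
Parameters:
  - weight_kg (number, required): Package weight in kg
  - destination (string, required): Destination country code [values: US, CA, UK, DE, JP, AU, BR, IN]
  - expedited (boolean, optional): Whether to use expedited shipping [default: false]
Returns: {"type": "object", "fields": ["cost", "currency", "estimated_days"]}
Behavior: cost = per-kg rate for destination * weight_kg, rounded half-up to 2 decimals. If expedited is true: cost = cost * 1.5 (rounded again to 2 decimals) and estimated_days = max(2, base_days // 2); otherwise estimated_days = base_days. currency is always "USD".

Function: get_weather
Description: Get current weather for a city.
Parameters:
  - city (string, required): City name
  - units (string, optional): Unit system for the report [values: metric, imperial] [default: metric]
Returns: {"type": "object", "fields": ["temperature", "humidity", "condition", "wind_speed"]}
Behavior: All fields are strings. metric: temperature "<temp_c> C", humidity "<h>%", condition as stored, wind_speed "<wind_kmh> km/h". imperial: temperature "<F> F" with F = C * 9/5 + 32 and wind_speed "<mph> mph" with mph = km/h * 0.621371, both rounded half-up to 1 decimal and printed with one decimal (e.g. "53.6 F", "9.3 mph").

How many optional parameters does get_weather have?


Parameters of get_weather: city (required), units (optional)
Optional count:
1


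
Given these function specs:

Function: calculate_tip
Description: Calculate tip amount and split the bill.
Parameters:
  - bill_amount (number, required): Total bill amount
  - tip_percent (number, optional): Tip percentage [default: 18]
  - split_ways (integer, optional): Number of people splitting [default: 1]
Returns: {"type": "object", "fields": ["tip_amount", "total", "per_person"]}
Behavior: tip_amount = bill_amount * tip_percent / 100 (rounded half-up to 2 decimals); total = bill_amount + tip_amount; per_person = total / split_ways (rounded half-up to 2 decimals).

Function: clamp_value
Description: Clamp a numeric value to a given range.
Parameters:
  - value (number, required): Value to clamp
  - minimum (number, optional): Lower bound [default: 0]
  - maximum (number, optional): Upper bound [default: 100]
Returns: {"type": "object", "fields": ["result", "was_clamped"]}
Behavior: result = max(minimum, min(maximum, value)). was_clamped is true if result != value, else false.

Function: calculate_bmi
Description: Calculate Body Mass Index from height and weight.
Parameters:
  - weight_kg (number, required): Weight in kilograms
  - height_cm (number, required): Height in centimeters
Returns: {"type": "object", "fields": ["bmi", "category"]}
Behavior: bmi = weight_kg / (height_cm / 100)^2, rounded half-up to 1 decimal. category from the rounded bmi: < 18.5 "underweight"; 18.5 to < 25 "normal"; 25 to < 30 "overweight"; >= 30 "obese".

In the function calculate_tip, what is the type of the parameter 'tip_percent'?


The calculate_tip spec declares:
  - tip_percent (number, optional): Tip percentage [default: 18]
Type:
number


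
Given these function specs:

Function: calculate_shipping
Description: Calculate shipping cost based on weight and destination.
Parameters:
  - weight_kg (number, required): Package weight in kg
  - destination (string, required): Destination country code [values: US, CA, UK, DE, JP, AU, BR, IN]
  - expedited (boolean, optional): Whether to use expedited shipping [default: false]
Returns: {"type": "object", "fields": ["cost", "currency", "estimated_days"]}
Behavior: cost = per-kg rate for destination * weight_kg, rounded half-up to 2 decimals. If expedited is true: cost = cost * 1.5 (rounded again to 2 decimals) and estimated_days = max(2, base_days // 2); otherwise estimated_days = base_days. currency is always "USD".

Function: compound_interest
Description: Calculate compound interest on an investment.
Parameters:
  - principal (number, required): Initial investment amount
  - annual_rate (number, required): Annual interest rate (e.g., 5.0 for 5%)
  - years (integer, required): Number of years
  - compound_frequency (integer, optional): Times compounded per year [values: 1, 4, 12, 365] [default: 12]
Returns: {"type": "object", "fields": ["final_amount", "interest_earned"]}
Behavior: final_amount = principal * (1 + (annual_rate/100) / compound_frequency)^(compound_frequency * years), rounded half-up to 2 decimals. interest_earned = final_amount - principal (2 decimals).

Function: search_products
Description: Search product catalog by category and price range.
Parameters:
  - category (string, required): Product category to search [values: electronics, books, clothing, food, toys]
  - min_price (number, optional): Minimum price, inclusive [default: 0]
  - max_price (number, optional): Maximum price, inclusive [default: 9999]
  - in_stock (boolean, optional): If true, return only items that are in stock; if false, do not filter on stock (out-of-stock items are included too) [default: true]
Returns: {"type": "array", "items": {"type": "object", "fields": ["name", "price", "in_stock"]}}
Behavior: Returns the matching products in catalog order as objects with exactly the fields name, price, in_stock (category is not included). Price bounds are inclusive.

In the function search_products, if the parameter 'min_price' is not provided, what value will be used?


The search_products spec declares:
  - min_price (number, optional): Minimum price, inclusive [default: 0]
Default:
0


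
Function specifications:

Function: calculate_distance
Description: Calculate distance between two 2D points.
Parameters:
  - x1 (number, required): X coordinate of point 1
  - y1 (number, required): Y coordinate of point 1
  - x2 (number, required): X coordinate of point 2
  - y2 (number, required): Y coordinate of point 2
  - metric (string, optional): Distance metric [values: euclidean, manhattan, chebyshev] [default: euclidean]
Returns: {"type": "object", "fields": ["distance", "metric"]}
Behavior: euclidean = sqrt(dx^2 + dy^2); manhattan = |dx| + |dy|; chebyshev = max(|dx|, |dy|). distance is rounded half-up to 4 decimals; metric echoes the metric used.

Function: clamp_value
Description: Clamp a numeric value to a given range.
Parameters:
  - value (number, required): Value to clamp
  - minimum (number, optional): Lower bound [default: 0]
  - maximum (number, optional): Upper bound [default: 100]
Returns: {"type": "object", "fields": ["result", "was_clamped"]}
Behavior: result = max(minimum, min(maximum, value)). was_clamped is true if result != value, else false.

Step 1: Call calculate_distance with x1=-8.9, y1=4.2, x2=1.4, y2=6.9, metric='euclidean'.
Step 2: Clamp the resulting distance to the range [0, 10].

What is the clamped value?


Step 1: calculate_distance (euclidean)
  |dx| = |1.4 - -8.9| = 10.3; |dy| = |6.9 - 4.2| = 2.7
  euclidean: sqrt(10.3^2 + 2.7^2) = sqrt(113.38) = 10.648005
  Round to 4 decimals: 10.648
  -> distance = 10.648
Step 2: clamp_value(value=10.648, minimum=0, maximum=10)
  result = max(0, min(10, 10.648)) = max(0, 10) = 10
  was_clamped = (10 != 10.648) = true
  -> result = 10
10


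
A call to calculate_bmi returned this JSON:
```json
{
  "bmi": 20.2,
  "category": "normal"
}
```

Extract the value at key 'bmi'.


20.2


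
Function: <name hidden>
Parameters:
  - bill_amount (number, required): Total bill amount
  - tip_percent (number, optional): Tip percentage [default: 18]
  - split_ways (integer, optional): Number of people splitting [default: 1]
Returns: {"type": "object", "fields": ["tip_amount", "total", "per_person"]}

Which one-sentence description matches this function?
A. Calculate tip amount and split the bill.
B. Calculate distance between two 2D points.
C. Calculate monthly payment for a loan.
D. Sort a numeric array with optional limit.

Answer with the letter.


Parameters bill_amount, tip_percent, split_ways and return ["tip_amount", "total", "per_person"] fit: Calculate tip amount and split the bill.
A


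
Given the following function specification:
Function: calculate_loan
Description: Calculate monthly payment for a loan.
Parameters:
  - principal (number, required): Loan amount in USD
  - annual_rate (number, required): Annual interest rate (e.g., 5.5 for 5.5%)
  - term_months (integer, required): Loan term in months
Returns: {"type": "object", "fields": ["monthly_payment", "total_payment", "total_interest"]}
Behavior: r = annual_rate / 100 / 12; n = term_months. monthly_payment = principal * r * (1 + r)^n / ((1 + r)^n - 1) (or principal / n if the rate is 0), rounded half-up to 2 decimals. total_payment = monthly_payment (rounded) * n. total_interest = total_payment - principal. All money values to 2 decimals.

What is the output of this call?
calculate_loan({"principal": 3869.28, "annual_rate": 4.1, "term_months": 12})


r = 4.1 / 100 / 12 = 0.003416666667 (keep full precision)
(1 + r)^12 = 1.0417793
monthly_payment = 3869.28 * 0.003416666667 * 1.0417793 / (1.0417793 - 1) = 329.645632 -> 329.65
total_payment = 329.65 * 12 = 3955.80
total_interest = 3955.80 - 3869.28 = 86.52
Output:
{"monthly_payment": 329.65, "total_payment": 3955.8, "total_interest": 86.52}


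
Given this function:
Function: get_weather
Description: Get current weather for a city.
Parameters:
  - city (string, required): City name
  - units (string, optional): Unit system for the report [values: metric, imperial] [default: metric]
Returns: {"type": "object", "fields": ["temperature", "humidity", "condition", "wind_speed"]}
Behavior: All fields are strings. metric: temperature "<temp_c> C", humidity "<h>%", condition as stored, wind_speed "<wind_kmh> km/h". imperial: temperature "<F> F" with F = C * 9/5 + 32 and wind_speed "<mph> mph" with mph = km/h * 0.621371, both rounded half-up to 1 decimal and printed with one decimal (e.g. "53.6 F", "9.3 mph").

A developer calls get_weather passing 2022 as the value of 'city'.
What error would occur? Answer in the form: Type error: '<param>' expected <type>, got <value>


Spec: 'city' is declared as string; 2022 is an integer.
Type error: 'city' expected string, got 2022


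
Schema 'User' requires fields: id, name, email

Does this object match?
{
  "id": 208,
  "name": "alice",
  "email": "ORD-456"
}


Checking required fields... All present.
Valid - all required fields present


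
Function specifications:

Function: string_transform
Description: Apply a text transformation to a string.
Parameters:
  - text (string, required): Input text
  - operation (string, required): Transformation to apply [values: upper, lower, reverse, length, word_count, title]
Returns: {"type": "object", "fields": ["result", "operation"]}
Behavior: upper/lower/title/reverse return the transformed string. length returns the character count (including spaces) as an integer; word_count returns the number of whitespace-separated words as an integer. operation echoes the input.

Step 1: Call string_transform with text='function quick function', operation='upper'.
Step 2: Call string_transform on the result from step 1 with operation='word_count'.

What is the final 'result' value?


Step 1: string_transform(text='function quick function', operation='upper')
  -> result = 'FUNCTION QUICK FUNCTION'
Step 2: string_transform(text='FUNCTION QUICK FUNCTION', operation='word_count')
  words: FUNCTION, QUICK, FUNCTION -> 3
  -> result = 3
3


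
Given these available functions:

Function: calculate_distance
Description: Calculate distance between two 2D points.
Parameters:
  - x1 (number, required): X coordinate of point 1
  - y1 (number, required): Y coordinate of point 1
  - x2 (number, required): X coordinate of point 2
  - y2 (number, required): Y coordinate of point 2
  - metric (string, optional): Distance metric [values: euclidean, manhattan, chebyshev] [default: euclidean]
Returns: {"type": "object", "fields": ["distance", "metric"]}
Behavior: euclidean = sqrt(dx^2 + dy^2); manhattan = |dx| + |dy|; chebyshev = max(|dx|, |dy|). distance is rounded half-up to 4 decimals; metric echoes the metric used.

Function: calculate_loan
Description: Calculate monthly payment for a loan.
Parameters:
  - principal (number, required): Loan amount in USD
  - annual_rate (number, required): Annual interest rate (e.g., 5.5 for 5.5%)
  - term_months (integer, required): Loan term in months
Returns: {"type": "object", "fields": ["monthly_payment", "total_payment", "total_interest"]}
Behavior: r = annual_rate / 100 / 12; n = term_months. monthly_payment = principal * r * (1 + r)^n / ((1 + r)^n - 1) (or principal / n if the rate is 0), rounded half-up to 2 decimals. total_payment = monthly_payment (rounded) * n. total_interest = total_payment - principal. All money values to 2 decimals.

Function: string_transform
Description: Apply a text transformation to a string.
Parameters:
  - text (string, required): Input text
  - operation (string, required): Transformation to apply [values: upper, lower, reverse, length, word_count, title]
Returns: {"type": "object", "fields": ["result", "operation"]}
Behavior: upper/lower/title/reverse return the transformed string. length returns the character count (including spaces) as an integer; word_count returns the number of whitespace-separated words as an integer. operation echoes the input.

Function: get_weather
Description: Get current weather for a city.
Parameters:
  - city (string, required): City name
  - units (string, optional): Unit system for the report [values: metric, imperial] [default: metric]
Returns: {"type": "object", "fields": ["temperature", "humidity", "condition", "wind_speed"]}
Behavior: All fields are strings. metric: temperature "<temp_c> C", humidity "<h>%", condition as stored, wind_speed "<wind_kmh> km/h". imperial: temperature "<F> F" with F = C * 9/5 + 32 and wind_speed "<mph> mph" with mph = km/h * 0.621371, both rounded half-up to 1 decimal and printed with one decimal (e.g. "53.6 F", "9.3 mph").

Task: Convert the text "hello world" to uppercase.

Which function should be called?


The task needs a function whose description is: Apply a text transformation to a string.
string_transform


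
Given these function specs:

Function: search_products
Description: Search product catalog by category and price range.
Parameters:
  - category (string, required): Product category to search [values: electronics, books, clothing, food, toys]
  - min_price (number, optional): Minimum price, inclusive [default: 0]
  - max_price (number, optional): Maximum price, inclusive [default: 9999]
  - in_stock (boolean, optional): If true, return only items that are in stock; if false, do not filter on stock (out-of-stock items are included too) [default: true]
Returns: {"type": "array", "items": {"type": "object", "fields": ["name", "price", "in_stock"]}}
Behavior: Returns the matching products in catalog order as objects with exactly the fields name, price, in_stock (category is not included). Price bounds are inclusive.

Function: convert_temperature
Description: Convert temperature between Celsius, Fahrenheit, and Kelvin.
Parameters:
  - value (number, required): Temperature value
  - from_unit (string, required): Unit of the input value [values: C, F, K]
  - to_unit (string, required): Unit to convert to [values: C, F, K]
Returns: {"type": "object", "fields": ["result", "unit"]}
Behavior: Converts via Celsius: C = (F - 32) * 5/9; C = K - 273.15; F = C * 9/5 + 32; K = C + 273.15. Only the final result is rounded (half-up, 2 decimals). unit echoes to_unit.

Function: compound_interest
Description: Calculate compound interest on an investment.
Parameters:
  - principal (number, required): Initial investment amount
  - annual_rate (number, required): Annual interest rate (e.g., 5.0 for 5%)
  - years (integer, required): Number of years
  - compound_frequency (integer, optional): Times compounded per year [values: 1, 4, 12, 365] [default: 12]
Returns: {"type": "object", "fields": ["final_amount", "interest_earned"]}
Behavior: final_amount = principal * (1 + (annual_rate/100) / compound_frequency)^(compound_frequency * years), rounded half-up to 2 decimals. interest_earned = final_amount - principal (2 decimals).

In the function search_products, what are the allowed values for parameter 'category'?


The search_products spec declares:
  - category (string, required): Product category to search [values: electronics, books, clothing, food, toys]
Allowed values:
electronics, books, clothing, food, toys


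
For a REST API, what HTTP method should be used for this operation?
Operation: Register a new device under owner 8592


GET = read, POST = create, PUT = update/replace, DELETE = remove
This operation is a create.
POST


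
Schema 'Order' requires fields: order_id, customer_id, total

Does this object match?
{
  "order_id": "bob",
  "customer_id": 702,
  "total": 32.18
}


Checking required fields... All present.
Valid - all required fields present


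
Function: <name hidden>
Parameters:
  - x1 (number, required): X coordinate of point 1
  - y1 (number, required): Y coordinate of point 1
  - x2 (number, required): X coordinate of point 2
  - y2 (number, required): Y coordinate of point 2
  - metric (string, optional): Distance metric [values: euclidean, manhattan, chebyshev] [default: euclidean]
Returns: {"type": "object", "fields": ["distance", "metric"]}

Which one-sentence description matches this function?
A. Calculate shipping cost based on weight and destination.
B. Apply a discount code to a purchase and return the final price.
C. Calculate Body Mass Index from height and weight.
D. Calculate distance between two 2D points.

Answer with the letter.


Parameters x1, y1, x2, y2, metric and return ["distance", "metric"] fit: Calculate distance between two 2D points.
D


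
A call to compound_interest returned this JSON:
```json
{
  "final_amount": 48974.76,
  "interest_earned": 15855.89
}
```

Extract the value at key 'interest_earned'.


15855.89


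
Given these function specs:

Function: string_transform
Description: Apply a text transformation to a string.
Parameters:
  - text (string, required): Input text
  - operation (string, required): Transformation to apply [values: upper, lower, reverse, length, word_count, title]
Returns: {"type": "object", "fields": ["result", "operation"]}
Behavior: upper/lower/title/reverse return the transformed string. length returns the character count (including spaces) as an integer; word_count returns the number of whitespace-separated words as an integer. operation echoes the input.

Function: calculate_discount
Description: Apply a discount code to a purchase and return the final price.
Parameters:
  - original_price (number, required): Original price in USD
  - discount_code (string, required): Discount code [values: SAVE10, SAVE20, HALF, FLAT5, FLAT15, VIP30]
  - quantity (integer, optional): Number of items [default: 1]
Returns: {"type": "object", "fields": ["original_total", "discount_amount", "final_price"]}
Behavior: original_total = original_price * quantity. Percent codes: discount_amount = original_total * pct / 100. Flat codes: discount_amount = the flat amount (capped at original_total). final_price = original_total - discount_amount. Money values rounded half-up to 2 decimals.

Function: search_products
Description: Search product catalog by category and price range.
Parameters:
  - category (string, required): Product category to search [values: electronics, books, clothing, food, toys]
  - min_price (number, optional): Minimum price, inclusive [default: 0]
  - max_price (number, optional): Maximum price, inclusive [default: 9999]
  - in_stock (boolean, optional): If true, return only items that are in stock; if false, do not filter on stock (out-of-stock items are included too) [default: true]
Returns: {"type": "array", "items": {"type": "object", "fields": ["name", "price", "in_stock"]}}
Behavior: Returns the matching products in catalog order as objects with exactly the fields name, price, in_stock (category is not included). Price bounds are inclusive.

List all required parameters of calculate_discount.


Parameters of calculate_discount and their required/optional flag:
  original_price: required
  discount_code: required
  quantity: optional
discount_code, original_price


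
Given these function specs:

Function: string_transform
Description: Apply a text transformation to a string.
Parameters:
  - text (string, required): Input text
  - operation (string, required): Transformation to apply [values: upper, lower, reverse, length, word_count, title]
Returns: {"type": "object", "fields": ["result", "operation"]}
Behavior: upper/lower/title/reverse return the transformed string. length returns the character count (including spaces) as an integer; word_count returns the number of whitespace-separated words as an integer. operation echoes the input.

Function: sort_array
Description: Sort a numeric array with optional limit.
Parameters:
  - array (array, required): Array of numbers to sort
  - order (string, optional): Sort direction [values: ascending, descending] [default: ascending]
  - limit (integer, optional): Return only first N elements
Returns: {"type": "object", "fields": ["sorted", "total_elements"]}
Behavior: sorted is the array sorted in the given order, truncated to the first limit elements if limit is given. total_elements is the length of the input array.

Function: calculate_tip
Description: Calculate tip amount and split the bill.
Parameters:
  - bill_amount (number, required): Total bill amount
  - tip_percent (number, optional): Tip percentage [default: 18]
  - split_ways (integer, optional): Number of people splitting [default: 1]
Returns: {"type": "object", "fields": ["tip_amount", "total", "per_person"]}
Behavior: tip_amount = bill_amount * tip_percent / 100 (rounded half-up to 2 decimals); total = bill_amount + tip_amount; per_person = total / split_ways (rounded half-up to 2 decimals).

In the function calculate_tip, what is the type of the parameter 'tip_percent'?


The calculate_tip spec declares:
  - tip_percent (number, optional): Tip percentage [default: 18]
Type:
number


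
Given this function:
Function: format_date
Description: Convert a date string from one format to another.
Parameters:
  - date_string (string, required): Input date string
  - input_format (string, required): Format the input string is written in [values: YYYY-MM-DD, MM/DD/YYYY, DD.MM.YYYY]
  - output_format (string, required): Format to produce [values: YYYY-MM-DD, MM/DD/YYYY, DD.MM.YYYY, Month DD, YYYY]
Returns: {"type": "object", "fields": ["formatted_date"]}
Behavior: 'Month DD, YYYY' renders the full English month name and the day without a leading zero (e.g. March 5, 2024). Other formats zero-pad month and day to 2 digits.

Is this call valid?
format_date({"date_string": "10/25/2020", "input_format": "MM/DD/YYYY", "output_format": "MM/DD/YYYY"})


Checking all required parameters present and types match... All valid.
Valid


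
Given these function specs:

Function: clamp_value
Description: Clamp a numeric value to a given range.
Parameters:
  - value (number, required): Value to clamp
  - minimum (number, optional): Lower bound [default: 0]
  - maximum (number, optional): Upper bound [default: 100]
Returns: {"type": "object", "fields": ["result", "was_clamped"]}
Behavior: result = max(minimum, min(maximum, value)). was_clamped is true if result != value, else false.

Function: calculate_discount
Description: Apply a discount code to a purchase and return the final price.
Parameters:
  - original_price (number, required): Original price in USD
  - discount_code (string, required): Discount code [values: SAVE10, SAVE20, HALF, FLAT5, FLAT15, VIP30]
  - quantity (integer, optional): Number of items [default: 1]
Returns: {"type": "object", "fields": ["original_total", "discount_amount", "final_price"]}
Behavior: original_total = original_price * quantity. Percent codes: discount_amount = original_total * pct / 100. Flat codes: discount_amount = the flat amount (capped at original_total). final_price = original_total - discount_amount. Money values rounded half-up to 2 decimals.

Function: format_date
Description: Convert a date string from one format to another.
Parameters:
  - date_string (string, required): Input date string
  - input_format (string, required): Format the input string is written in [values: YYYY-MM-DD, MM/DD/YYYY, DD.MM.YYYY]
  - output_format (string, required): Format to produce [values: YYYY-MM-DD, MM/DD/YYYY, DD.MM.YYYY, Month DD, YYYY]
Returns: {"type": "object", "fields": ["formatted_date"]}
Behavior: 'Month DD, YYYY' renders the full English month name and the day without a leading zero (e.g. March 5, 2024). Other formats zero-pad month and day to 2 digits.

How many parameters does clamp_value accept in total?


Parameters of clamp_value: value (required), minimum (optional), maximum (optional)
Total:
3


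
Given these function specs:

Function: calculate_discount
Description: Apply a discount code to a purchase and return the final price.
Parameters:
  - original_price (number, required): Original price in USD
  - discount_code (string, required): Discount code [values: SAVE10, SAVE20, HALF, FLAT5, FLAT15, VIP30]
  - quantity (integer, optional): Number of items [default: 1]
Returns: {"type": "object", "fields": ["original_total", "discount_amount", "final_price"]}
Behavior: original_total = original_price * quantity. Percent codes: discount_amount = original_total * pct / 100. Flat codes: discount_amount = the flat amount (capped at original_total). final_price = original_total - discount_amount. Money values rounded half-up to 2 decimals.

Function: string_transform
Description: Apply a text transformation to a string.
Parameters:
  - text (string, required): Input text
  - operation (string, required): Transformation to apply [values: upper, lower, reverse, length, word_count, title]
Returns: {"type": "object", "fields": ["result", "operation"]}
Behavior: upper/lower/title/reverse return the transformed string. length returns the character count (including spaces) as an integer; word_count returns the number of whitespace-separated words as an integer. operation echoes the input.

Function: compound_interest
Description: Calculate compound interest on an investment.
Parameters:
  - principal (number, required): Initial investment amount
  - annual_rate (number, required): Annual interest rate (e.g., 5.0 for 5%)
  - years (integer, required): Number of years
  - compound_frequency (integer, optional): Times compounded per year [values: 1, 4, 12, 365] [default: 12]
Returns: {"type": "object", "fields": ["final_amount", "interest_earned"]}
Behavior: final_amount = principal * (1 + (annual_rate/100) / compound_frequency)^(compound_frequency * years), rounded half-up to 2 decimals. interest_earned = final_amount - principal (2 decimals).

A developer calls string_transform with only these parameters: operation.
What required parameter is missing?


Required parameters: text, operation
Provided: operation
Missing: text
text


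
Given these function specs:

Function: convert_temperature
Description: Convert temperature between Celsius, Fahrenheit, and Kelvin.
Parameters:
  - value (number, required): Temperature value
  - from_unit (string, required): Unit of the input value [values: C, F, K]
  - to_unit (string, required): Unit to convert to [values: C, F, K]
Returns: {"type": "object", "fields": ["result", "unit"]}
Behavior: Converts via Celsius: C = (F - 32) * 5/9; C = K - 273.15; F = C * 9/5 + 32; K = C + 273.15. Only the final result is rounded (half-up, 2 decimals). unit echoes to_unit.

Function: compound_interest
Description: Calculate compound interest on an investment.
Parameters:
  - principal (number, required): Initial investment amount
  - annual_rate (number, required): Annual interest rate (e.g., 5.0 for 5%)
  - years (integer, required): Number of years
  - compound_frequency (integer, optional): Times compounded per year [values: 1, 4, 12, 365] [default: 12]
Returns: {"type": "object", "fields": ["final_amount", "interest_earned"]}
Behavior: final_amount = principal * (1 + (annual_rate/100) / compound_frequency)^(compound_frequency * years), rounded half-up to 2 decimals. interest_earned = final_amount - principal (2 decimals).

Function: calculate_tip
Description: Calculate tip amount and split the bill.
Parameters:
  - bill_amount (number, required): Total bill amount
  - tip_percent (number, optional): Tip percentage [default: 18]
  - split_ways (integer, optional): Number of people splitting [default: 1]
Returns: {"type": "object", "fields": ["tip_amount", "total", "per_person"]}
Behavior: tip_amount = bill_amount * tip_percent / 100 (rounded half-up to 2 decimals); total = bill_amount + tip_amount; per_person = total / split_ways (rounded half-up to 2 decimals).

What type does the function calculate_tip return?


The calculate_tip spec declares Returns: {"type": "object", "fields": ["tip_amount", "total", "per_person"]}
Type:
object


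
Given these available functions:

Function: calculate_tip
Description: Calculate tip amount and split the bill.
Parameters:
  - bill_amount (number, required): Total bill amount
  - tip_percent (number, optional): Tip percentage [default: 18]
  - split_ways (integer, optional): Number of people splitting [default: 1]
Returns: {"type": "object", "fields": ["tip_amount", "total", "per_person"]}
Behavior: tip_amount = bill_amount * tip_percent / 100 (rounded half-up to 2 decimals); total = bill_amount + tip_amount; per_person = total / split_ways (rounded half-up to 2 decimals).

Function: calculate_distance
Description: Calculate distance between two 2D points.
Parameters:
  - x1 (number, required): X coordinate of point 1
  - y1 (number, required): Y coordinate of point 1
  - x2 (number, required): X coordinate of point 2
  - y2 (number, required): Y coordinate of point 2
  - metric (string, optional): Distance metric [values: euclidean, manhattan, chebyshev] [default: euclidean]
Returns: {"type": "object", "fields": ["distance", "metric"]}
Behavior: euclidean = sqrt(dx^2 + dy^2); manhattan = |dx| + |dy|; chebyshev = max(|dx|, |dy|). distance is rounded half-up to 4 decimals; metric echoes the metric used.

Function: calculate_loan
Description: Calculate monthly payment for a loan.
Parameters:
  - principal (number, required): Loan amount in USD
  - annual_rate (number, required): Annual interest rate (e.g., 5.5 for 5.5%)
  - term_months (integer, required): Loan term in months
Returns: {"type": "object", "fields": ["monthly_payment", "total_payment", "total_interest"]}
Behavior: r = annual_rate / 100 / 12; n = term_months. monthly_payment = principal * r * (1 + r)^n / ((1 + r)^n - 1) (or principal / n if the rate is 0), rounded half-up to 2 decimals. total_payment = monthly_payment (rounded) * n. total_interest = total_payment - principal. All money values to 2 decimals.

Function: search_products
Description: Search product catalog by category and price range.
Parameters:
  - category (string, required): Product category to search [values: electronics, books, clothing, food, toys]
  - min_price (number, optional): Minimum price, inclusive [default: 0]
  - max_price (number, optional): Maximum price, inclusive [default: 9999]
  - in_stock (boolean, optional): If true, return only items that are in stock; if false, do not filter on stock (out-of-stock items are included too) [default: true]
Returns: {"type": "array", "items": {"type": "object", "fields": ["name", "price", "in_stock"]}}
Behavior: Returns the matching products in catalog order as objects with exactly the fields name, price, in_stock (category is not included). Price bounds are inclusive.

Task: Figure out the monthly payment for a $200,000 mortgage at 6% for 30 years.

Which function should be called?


The task needs a function whose description is: Calculate monthly payment for a loan.
calculate_loan


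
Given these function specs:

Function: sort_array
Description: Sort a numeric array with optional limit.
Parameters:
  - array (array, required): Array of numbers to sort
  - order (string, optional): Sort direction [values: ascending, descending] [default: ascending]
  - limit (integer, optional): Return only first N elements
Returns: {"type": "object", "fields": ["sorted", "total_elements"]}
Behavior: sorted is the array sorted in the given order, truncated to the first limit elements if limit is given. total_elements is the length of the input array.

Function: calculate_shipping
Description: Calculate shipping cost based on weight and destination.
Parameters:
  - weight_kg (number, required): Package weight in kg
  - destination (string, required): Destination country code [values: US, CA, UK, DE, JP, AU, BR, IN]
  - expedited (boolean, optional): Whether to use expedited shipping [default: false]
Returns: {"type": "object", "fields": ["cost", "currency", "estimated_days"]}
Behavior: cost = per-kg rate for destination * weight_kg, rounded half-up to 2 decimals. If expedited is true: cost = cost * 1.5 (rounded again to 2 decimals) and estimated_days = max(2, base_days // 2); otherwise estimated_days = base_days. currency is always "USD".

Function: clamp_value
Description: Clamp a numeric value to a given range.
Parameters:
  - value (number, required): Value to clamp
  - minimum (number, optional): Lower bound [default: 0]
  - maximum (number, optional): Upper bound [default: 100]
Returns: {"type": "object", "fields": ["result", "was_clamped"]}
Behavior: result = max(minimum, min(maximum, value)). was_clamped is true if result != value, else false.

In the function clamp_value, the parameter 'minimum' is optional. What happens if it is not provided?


The clamp_value spec declares:
  - minimum (number, optional): Lower bound [default: 0]
It defaults to 0


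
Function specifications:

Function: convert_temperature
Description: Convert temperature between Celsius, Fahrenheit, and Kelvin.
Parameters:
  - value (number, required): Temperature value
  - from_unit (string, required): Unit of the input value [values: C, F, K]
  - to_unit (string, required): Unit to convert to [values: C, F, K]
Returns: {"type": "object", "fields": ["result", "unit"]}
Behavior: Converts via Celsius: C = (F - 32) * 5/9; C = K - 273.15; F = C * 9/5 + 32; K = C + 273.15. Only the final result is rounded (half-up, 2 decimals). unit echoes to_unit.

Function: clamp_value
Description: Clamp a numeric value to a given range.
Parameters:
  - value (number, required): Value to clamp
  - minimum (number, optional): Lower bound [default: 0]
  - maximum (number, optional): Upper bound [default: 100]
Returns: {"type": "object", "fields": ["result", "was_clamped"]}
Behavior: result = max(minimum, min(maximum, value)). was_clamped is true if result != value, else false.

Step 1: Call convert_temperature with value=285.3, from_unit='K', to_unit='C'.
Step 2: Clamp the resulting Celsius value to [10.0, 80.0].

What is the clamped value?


Step 1: convert_temperature(value=285.3, from_unit=K, to_unit=C)
  To C: 285.3 - 273.15 = 12.15
  Target is C: 12.15
  Round to 2 decimals: 12.15
  -> result = 12.15 C
Step 2: clamp_value(value=12.15, minimum=10.0, maximum=80.0)
  result = max(10.0, min(80.0, 12.15)) = max(10.0, 12.15) = 12.15
  was_clamped = (12.15 != 12.15) = false
  -> result = 12.15
12.15


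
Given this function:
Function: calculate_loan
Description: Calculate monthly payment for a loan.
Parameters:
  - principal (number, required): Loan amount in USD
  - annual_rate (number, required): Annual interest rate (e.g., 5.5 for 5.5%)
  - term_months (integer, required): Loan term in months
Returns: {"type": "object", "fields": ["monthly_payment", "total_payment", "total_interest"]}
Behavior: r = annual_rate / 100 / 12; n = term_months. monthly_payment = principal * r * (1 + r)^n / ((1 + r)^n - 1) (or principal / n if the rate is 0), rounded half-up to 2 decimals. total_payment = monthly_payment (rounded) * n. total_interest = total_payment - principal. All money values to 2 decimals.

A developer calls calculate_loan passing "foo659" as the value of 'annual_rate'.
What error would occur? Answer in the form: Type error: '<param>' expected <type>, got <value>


Spec: 'annual_rate' is declared as number; "foo659" is a string.
Type error: 'annual_rate' expected number, got "foo659"


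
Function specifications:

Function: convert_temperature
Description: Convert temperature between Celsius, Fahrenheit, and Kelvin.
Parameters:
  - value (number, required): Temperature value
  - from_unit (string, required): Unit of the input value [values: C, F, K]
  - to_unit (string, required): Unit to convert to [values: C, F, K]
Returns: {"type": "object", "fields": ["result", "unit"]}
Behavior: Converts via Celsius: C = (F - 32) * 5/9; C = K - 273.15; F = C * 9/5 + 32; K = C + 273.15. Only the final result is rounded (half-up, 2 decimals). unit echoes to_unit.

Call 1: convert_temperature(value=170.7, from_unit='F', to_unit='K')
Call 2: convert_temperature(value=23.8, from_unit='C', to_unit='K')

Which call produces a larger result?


Call 1:
  To C: (170.7 - 32) * 5/9 = 77.055556
  To K: 77.055556 + 273.15 = 350.205556
  Round to 2 decimals: 350.21
  -> 350.21 K
Call 2:
  Input already in C: 23.8
  To K: 23.8 + 273.15 = 296.95
  Round to 2 decimals: 296.95
  -> 296.95 K
Call 1 (350.21 K)


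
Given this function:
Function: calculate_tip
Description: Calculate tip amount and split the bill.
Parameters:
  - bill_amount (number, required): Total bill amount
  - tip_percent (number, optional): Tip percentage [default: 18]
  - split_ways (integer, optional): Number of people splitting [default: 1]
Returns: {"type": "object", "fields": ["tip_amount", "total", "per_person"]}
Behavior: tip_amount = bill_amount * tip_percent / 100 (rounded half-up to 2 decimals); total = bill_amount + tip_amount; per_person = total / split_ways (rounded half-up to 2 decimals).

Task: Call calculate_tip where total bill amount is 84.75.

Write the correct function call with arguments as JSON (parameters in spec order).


Mapping each described value to its parameter name:
  'Total bill amount' -> bill_amount = 84.75
calculate_tip({"bill_amount": 84.75})
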